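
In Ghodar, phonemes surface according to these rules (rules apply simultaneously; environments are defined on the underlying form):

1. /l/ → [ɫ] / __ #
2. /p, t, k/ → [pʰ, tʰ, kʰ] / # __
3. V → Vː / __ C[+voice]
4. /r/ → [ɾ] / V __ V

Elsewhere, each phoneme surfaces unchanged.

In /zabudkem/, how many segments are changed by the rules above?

3

Segments that undergo a rule: /a/ → [aː] (rule 3); /u/ → [uː] (rule 3); /e/ → [eː] (rule 3).
All other segments surface unchanged.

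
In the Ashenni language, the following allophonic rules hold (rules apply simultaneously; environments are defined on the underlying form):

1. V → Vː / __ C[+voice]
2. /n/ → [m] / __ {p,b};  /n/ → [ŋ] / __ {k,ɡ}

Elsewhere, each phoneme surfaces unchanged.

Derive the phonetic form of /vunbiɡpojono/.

[vuːmbiːɡpoːjoːno]

/v/ stays [v].
/u/ (between /v/ and /n/): before a voiced consonant, so rule 1 applies → [uː].
Rule 2 applies to /n/ (between /u/ and /b/: before a labial or velar stop) → [m].
/b/ — not in any rule's target class → [b].
Rule 1 applies to /i/ (between /b/ and /ɡ/: before a voiced consonant) → [iː].
/ɡ/ (between /i/ and /p/): no rule targets it → [ɡ].
/p/ stays [p].
Rule 1 applies to /o/ (between /p/ and /j/: before a voiced consonant) → [oː].
/j/ (between /o/ and /o/): no rule targets it → [j].
/o/ (between /j/ and /n/): before a voiced consonant, so rule 1 applies → [oː].
/n/ (between /o/ and /o/) fails the environment for rule 2, so it stays [n].
/o/ (word-final): rule 1 targets it, but not before a voiced consonant → unchanged [o].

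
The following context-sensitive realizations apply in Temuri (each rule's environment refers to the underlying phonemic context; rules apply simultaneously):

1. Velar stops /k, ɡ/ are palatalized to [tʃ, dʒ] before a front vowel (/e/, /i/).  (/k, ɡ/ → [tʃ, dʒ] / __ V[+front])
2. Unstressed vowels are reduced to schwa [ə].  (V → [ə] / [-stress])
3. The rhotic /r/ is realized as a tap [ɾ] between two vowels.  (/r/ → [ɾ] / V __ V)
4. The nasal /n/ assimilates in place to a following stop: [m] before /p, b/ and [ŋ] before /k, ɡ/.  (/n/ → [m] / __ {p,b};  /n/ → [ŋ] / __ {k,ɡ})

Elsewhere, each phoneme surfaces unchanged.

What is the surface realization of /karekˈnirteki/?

/k/ (word-initial) is in the target of rule 1 but the environment (before a front vowel) is not met → [k].
Rule 2 applies to /a/ (between /k/ and /r/: in an unstressed syllable) → [ə].
Rule 3 applies to /r/ (between /a/ and /e/: between two vowels) → [ɾ].
/e/ (between /r/ and /k/) occurs in an unstressed syllable → [ə] by rule 2.
/k/ (between /e/ and /n/) is in the target of rule 1 but the environment (before a front vowel) is not met → [k].
/n/ (between /k/ and /i/) fails the environment for rule 4, so it stays [n].
/i/ (between /n/ and /r/): rule 2 targets it, but not in an unstressed syllable → unchanged [i].
/r/ (between /i/ and /t/): rule 3 targets it, but not between two vowels → unchanged [r].
/t/ (between /r/ and /e/): no rule targets it → [t].
/e/ meets the environment for rule 2 (in an unstressed syllable) → [ə].
Rule 1 applies to /k/ (between /e/ and /i/: before a front vowel) → [tʃ].
/i/ meets the environment for rule 2 (in an unstressed syllable) → [ə].

[kəɾəkˈnirtətʃə]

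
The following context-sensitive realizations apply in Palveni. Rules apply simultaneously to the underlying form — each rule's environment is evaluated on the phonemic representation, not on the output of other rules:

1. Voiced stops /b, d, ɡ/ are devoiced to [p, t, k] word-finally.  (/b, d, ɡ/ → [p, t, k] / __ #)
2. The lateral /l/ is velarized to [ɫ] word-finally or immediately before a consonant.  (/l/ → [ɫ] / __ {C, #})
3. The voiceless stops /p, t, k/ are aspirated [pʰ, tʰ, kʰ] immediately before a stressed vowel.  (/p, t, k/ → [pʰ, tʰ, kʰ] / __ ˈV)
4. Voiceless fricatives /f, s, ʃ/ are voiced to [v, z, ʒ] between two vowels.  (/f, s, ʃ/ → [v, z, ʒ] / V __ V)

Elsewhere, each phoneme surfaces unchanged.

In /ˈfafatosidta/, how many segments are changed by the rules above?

Segments that undergo a rule: /f/ → [v] (rule 4); /s/ → [z] (rule 4).
All other segments surface unchanged.

2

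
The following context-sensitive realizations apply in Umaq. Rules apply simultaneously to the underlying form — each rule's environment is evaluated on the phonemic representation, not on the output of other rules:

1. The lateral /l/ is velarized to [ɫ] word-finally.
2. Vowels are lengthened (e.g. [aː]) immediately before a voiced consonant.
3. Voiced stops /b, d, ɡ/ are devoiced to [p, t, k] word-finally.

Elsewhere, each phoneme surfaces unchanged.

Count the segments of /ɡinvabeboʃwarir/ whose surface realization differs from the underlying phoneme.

5

Segments that undergo a rule: /i/ → [iː] (rule 2); /a/ → [aː] (rule 2); /e/ → [eː] (rule 2); /a/ → [aː] (rule 2); /i/ → [iː] (rule 2).
All other segments surface unchanged.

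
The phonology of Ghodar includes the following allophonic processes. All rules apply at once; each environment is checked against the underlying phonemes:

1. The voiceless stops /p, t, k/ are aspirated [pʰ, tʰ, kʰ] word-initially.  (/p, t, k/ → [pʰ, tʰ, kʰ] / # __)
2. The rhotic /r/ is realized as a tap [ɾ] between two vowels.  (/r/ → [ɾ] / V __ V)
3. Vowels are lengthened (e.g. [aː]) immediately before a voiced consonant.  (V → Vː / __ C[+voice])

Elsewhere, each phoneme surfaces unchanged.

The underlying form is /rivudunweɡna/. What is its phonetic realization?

/r/ — word-initial; rule 2 does not apply here → [r].
/i/ (between /r/ and /v/) occurs before a voiced consonant → [iː] by rule 3.
/v/ (between /i/ and /u/): no rule targets it → [v].
/u/ — between /v/ and /d/, before a voiced consonant — surfaces as [uː] (rule 3).
/d/ (between /u/ and /u/): no rule targets it → [d].
/u/ (between /d/ and /n/): before a voiced consonant, so rule 3 applies → [uː].
/n/ stays [n].
/w/ (between /n/ and /e/) is unaffected → [w].
/e/ — between /w/ and /ɡ/, before a voiced consonant — surfaces as [eː] (rule 3).
/ɡ/ stays [ɡ].
/n/ (between /ɡ/ and /a/) is unaffected → [n].
/a/ (word-final) is in the target of rule 3 but the environment (before a voiced consonant) is not met → [a].

[riːvuːduːnweːɡna]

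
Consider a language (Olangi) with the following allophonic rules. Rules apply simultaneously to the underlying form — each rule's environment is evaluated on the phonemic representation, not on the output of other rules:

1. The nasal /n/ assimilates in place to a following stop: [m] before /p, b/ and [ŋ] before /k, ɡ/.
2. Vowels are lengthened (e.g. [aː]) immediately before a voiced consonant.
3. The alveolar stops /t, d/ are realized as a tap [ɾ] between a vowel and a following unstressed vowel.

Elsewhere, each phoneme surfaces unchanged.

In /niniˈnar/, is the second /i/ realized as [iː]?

/i/ (between /n/ and /n/) occurs before a voiced consonant → [iː] by rule 2.
The actual realization is [iː], which matches [iː].

Yes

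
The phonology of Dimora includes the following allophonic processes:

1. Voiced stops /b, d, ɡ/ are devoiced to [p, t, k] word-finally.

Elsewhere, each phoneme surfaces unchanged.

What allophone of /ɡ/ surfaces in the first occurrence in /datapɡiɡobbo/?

[ɡ]

/ɡ/ (between /p/ and /i/) is in the target of rule 1 but the environment (word-finally) is not met → [ɡ].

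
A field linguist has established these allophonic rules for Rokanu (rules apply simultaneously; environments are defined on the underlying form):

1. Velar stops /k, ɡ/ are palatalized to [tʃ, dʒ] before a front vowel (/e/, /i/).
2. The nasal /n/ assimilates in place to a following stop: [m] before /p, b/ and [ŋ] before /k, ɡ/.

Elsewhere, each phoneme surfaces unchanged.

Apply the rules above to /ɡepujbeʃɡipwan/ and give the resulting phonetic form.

/ɡ/ (word-initial) occurs before a front vowel → [dʒ] by rule 1.
/ɡ/ meets the environment for rule 1 (before a front vowel) → [dʒ].
/n/ (word-final): rule 2 targets it, but not before a labial or velar stop → unchanged [n].

[dʒepujbeʃdʒipwan]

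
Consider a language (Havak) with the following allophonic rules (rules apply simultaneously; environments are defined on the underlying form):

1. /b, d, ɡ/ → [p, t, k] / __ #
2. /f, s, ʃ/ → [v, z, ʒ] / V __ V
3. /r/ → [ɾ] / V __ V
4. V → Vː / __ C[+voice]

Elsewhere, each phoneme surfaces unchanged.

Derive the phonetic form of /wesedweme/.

[wezeːdweːme]

/e/ (between /w/ and /s/) fails the environment for rule 4, so it stays [e].
/s/ — between /e/ and /e/, between two vowels — surfaces as [z] (rule 2).
Rule 4 applies to /e/ (between /s/ and /d/: before a voiced consonant) → [eː].
/d/ (between /e/ and /w/) is in the target of rule 1 but the environment (word-finally) is not met → [d].
/e/ — between /w/ and /m/, before a voiced consonant — surfaces as [eː] (rule 4).
/e/ (word-final) is in the target of rule 4 but the environment (before a voiced consonant) is not met → [e].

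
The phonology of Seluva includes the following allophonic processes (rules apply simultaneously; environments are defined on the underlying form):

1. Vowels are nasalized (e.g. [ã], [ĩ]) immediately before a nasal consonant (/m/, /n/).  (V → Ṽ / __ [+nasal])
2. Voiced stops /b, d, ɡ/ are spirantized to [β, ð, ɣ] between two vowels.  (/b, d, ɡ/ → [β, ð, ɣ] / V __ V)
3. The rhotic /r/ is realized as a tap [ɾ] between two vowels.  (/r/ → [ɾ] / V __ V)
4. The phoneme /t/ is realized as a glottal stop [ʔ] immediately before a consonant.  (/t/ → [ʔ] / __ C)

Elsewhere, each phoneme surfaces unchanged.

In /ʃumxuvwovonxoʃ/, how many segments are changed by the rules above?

Segments that undergo a rule: /u/ → [ũ] (rule 1); /o/ → [õ] (rule 1).
All other segments surface unchanged.

2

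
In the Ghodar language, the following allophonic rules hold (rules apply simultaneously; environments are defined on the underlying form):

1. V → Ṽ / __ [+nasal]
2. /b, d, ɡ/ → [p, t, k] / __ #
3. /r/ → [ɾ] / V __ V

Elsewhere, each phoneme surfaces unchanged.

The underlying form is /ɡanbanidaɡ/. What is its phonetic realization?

[ɡãnbãnidak]

/ɡ/ (word-initial) fails the environment for rule 2, so it stays [ɡ].
/a/ meets the environment for rule 1 (before a nasal consonant) → [ã].
/n/ (between /a/ and /b/) is unaffected → [n].
/b/ (between /n/ and /a/): rule 2 targets it, but not word-finally → unchanged [b].
/a/ — between /b/ and /n/, before a nasal consonant — surfaces as [ã] (rule 1).
/n/ (between /a/ and /i/): no rule targets it → [n].
/i/ (between /n/ and /d/): rule 1 targets it, but not before a nasal consonant → unchanged [i].
/d/ (between /i/ and /a/): rule 2 targets it, but not word-finally → unchanged [d].
/a/ (between /d/ and /ɡ/): rule 1 targets it, but not before a nasal consonant → unchanged [a].
Rule 2 applies to /ɡ/ (word-final: word-finally) → [k].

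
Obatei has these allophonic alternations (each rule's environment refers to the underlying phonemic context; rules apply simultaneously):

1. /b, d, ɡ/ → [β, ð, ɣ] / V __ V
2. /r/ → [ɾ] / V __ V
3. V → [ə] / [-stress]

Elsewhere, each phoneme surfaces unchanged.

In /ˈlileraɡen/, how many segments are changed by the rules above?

Segments that undergo a rule: /e/ → [ə] (rule 3); /r/ → [ɾ] (rule 2); /a/ → [ə] (rule 3); /ɡ/ → [ɣ] (rule 1); /e/ → [ə] (rule 3).
All other segments surface unchanged.

5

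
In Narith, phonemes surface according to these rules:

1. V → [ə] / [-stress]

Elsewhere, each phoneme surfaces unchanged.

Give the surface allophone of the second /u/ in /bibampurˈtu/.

/u/ — word-final; rule 1 does not apply here → [u].

[u]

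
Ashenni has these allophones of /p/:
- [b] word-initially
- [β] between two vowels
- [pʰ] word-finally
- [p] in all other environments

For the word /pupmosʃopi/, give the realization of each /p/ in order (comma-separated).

[b], [p], [β]

Occurrence 1 (position 1): word-initially → [b].
Occurrence 2 (position 3): no conditioning environment matches → elsewhere allophone [p].
Occurrence 3 (position 9): between two vowels → [β].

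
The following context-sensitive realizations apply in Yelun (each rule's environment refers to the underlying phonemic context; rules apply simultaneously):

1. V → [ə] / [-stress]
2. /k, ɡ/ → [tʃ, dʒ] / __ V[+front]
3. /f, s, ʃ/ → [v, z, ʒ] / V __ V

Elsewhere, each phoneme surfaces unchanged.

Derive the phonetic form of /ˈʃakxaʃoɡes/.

[ˈʃakxəʒədʒəs]

/ʃ/ (word-initial): rule 3 targets it, but not between two vowels → unchanged [ʃ].
/a/ (between /ʃ/ and /k/) fails the environment for rule 1, so it stays [a].
/k/ (between /a/ and /x/) is in the target of rule 2 but the environment (before a front vowel) is not met → [k].
/x/ — not in any rule's target class → [x].
Rule 1 applies to /a/ (between /x/ and /ʃ/: in an unstressed syllable) → [ə].
/ʃ/ (between /a/ and /o/): between two vowels, so rule 3 applies → [ʒ].
/o/ (between /ʃ/ and /ɡ/): in an unstressed syllable, so rule 1 applies → [ə].
/ɡ/ (between /o/ and /e/) occurs before a front vowel → [dʒ] by rule 2.
Rule 1 applies to /e/ (between /ɡ/ and /s/: in an unstressed syllable) → [ə].
/s/ (word-final): rule 3 targets it, but not between two vowels → unchanged [s].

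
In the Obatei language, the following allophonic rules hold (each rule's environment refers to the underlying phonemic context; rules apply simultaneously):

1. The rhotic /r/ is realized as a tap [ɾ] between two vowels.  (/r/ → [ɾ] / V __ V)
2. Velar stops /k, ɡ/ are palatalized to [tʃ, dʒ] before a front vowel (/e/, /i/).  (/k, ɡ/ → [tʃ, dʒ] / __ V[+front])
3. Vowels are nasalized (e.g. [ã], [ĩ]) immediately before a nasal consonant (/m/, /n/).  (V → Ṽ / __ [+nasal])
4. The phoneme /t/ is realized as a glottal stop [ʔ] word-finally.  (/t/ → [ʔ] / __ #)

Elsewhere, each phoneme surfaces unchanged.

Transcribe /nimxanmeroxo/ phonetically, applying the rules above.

[nĩmxãnmeɾoxo]

/i/ (between /n/ and /m/) occurs before a nasal consonant → [ĩ] by rule 3.
/a/ (between /x/ and /n/): before a nasal consonant, so rule 3 applies → [ã].
/e/ — between /m/ and /r/; rule 3 does not apply here → [e].
/r/ (between /e/ and /o/) occurs between two vowels → [ɾ] by rule 1.
/o/ (between /r/ and /x/): rule 3 targets it, but not before a nasal consonant → unchanged [o].
/o/ (word-final): rule 3 targets it, but not before a nasal consonant → unchanged [o].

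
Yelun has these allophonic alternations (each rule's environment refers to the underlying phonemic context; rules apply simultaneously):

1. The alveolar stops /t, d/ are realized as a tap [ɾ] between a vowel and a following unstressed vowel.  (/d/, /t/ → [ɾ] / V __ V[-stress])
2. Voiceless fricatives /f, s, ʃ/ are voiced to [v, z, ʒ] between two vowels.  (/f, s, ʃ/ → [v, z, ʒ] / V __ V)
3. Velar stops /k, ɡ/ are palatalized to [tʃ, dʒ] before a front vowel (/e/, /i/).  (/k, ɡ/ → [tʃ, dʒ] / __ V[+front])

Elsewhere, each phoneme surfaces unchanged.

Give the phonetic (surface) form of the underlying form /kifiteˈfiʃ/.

Rule 3 applies to /k/ (word-initial: before a front vowel) → [tʃ].
/i/ stays [i].
/f/ (between /i/ and /i/) occurs between two vowels → [v] by rule 2.
/i/ (between /f/ and /t/) is unaffected → [i].
/t/ (between /i/ and /e/) occurs between a vowel and a following unstressed vowel → [ɾ] by rule 1.
/e/ stays [e].
/f/ (between /e/ and /i/) occurs between two vowels → [v] by rule 2.
/i/ stays [i].
/ʃ/ (word-final) is in the target of rule 2 but the environment (between two vowels) is not met → [ʃ].

[tʃiviɾeˈviʃ]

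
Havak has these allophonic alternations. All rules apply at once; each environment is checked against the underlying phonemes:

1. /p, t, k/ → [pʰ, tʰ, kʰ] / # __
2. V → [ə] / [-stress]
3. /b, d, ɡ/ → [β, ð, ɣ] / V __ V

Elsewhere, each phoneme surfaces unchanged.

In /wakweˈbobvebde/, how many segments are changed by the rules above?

5

Segments that undergo a rule: /a/ → [ə] (rule 2); /e/ → [ə] (rule 2); /b/ → [β] (rule 3); /e/ → [ə] (rule 2); /e/ → [ə] (rule 2).
All other segments surface unchanged.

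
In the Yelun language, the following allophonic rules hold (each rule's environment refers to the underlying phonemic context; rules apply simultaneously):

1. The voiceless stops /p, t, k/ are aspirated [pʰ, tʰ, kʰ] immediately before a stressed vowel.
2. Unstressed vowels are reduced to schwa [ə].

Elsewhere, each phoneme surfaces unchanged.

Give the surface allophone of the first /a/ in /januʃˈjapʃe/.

[ə]

/a/ (between /j/ and /n/) occurs in an unstressed syllable → [ə] by rule 2.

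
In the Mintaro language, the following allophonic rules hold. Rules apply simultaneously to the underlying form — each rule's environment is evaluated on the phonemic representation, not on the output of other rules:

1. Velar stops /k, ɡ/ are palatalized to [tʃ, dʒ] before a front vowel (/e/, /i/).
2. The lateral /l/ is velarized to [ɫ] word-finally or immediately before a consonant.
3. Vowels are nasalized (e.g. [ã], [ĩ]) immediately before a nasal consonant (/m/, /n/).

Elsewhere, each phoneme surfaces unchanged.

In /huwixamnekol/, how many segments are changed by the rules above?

2

Segments that undergo a rule: /a/ → [ã] (rule 3); /l/ → [ɫ] (rule 2).
All other segments surface unchanged.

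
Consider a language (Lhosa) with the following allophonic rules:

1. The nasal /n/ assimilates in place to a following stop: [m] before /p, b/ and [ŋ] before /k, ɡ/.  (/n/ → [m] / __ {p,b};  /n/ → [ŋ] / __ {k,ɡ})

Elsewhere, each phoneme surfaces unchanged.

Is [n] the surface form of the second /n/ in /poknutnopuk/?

Yes

/n/ — between /t/ and /o/; rule 1 does not apply here → [n].
The actual realization is [n], which matches [n].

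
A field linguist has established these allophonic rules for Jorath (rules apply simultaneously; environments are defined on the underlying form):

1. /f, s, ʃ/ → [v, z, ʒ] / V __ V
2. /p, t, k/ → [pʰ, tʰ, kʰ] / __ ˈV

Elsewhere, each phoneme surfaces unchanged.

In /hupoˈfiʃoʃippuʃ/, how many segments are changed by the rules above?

Segments that undergo a rule: /f/ → [v] (rule 1); /ʃ/ → [ʒ] (rule 1); /ʃ/ → [ʒ] (rule 1).
All other segments surface unchanged.

3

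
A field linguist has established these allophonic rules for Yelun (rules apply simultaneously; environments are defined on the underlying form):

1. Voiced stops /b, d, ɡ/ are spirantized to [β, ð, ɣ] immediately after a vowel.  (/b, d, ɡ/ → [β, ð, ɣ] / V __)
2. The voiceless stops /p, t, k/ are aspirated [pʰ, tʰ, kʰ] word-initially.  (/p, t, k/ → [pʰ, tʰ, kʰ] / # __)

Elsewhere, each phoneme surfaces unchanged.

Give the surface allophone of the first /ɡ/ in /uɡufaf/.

Rule 1 applies to /ɡ/ (between /u/ and /u/: immediately after a vowel) → [ɣ].

[ɣ]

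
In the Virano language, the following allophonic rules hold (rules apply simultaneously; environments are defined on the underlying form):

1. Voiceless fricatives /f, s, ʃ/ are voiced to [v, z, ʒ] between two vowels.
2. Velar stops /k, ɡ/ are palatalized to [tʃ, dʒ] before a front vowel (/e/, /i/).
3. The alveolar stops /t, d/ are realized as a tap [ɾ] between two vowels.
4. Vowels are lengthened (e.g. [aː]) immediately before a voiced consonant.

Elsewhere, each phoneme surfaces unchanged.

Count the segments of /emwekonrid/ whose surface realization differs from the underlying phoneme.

Segments that undergo a rule: /e/ → [eː] (rule 4); /o/ → [oː] (rule 4); /i/ → [iː] (rule 4).
All other segments surface unchanged.

3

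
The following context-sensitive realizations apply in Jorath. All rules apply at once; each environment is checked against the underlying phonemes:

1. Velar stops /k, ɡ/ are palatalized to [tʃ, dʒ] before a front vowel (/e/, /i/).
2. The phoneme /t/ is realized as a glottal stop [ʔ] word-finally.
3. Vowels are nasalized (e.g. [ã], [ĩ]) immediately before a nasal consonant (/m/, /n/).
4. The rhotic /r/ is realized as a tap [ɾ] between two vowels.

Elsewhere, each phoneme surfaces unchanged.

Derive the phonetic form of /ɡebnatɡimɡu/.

/ɡ/ (word-initial): before a front vowel, so rule 1 applies → [dʒ].
/e/ (between /ɡ/ and /b/) fails the environment for rule 3, so it stays [e].
/b/ stays [b].
/n/ (between /b/ and /a/) is unaffected → [n].
/a/ (between /n/ and /t/): rule 3 targets it, but not before a nasal consonant → unchanged [a].
/t/ — between /a/ and /ɡ/; rule 2 does not apply here → [t].
/ɡ/ meets the environment for rule 1 (before a front vowel) → [dʒ].
/i/ meets the environment for rule 3 (before a nasal consonant) → [ĩ].
/m/ (between /i/ and /ɡ/): no rule targets it → [m].
/ɡ/ (between /m/ and /u/): rule 1 targets it, but not before a front vowel → unchanged [ɡ].
/u/ (word-final) is in the target of rule 3 but the environment (before a nasal consonant) is not met → [u].

[dʒebnatdʒĩmɡu]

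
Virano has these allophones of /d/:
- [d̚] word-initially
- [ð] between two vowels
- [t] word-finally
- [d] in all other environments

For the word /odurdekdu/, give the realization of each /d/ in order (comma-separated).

Occurrence 1 (position 2): between two vowels → [ð].
Occurrence 2 (position 5): no conditioning environment matches → elsewhere allophone [d].
Occurrence 3 (position 8): no conditioning environment matches → elsewhere allophone [d].

[ð], [d], [d]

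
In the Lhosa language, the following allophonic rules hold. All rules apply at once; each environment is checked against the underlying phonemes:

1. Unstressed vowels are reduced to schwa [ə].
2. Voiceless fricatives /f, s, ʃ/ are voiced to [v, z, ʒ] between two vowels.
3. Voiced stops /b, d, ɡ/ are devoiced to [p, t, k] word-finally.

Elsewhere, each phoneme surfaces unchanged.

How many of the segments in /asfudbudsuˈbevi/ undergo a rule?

Segments that undergo a rule: /a/ → [ə] (rule 1); /u/ → [ə] (rule 1); /u/ → [ə] (rule 1); /u/ → [ə] (rule 1); /i/ → [ə] (rule 1).
All other segments surface unchanged.

5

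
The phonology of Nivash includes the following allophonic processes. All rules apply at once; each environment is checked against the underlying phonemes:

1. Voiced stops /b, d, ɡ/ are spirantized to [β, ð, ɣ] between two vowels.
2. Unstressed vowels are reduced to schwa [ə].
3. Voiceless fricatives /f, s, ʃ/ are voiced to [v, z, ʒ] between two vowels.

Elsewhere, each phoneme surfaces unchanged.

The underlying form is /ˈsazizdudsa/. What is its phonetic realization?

/s/ (word-initial) fails the environment for rule 3, so it stays [s].
/a/ (between /s/ and /z/): rule 2 targets it, but not in an unstressed syllable → unchanged [a].
/z/ (between /a/ and /i/): no rule targets it → [z].
Rule 2 applies to /i/ (between /z/ and /z/: in an unstressed syllable) → [ə].
/z/ (between /i/ and /d/): no rule targets it → [z].
/d/ (between /z/ and /u/) fails the environment for rule 1, so it stays [d].
/u/ meets the environment for rule 2 (in an unstressed syllable) → [ə].
/d/ (between /u/ and /s/) is in the target of rule 1 but the environment (between two vowels) is not met → [d].
/s/ (between /d/ and /a/): rule 3 targets it, but not between two vowels → unchanged [s].
/a/ (word-final): in an unstressed syllable, so rule 2 applies → [ə].

[ˈsazəzdədsə]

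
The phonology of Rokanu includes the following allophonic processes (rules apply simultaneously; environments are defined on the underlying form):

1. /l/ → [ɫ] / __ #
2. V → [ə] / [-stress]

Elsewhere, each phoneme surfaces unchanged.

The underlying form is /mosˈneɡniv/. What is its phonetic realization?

/m/ — not in any rule's target class → [m].
/o/ (between /m/ and /s/): in an unstressed syllable, so rule 2 applies → [ə].
/s/ stays [s].
/n/ — not in any rule's target class → [n].
/e/ — between /n/ and /ɡ/; rule 2 does not apply here → [e].
/ɡ/ (between /e/ and /n/): no rule targets it → [ɡ].
/n/ (between /ɡ/ and /i/) is unaffected → [n].
/i/ — between /n/ and /v/, in an unstressed syllable — surfaces as [ə] (rule 2).
/v/ (word-final) is unaffected → [v].

[məsˈneɡnəv]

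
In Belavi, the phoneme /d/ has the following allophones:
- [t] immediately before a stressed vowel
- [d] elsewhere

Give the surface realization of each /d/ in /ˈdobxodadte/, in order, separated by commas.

[t], [d], [d]

Occurrence 1 (position 1): immediately before a stressed vowel → [t].
Occurrence 2 (position 6): no conditioning environment matches → elsewhere allophone [d].
Occurrence 3 (position 8): no conditioning environment matches → elsewhere allophone [d].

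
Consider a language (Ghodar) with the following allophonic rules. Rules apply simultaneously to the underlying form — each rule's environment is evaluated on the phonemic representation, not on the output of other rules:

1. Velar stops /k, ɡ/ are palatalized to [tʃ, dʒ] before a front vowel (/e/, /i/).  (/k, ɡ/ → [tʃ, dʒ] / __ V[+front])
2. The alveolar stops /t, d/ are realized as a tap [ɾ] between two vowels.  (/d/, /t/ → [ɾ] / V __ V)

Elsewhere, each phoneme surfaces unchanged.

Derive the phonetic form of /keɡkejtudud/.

/k/ meets the environment for rule 1 (before a front vowel) → [tʃ].
/ɡ/ (between /e/ and /k/) is in the target of rule 1 but the environment (before a front vowel) is not met → [ɡ].
Rule 1 applies to /k/ (between /ɡ/ and /e/: before a front vowel) → [tʃ].
/t/ — between /j/ and /u/; rule 2 does not apply here → [t].
/d/ — between /u/ and /u/, between two vowels — surfaces as [ɾ] (rule 2).
/d/ (word-final): rule 2 targets it, but not between two vowels → unchanged [d].

[tʃeɡtʃejtuɾud]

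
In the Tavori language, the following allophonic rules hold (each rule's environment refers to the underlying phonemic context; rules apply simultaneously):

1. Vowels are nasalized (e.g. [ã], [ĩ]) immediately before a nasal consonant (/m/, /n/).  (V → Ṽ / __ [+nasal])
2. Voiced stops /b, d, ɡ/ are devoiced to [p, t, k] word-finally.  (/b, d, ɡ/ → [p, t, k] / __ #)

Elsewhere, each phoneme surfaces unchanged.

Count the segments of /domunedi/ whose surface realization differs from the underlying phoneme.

2

Segments that undergo a rule: /o/ → [õ] (rule 1); /u/ → [ũ] (rule 1).
All other segments surface unchanged.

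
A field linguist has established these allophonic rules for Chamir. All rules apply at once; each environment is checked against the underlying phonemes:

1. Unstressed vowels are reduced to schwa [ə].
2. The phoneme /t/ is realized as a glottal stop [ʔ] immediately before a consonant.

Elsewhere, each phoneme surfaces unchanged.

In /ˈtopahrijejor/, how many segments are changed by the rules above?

Segments that undergo a rule: /a/ → [ə] (rule 1); /i/ → [ə] (rule 1); /e/ → [ə] (rule 1); /o/ → [ə] (rule 1).
All other segments surface unchanged.

4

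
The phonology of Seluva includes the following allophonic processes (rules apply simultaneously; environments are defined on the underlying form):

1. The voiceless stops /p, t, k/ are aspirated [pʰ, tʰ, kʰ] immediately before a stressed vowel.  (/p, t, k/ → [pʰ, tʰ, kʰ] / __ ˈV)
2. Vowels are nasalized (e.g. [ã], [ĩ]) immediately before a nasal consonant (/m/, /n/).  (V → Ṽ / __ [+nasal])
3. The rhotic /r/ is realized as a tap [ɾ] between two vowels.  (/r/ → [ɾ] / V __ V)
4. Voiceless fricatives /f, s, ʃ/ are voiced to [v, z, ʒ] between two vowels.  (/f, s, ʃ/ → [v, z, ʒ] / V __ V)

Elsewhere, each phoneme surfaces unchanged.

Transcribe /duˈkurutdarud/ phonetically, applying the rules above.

/u/ (between /d/ and /k/) is in the target of rule 2 but the environment (before a nasal consonant) is not met → [u].
Rule 1 applies to /k/ (between /u/ and /u/: immediately before a stressed vowel) → [kʰ].
/u/ (between /k/ and /r/): rule 2 targets it, but not before a nasal consonant → unchanged [u].
/r/ meets the environment for rule 3 (between two vowels) → [ɾ].
/u/ (between /r/ and /t/) fails the environment for rule 2, so it stays [u].
/t/ (between /u/ and /d/) fails the environment for rule 1, so it stays [t].
/a/ — between /d/ and /r/; rule 2 does not apply here → [a].
/r/ meets the environment for rule 3 (between two vowels) → [ɾ].
/u/ (between /r/ and /d/) fails the environment for rule 2, so it stays [u].

[duˈkʰuɾutdaɾud]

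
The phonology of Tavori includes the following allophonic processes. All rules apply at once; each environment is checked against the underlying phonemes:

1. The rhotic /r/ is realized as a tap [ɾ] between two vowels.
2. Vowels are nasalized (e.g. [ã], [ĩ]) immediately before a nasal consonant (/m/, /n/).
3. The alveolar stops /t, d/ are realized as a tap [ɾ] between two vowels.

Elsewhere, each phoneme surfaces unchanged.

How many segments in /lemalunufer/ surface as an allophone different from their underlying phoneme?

Segments that undergo a rule: /e/ → [ẽ] (rule 2); /u/ → [ũ] (rule 2).
All other segments surface unchanged.

2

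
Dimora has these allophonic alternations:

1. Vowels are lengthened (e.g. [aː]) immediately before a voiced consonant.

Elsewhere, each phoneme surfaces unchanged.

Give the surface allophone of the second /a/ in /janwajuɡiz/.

[aː]

Rule 1 applies to /a/ (between /w/ and /j/: before a voiced consonant) → [aː].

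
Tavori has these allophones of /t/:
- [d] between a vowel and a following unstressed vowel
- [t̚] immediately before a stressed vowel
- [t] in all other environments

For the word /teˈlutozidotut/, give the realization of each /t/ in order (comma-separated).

Occurrence 1 (position 1): no conditioning environment matches → elsewhere allophone [t].
Occurrence 2 (position 5): between a vowel and a following unstressed vowel → [d].
Occurrence 3 (position 11): between a vowel and a following unstressed vowel → [d].
Occurrence 4 (position 13): no conditioning environment matches → elsewhere allophone [t].

[t], [d], [d], [t]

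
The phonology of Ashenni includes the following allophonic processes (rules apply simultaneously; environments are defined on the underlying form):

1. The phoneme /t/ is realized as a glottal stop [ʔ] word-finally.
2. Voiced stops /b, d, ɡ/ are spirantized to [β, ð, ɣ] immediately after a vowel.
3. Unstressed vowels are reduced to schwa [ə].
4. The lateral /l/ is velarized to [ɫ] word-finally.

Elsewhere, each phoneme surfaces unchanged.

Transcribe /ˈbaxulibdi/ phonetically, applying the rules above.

[ˈbaxələβdə]

/b/ (word-initial): rule 2 targets it, but not immediately after a vowel → unchanged [b].
/a/ — between /b/ and /x/; rule 3 does not apply here → [a].
/x/ stays [x].
/u/ — between /x/ and /l/, in an unstressed syllable — surfaces as [ə] (rule 3).
/l/ (between /u/ and /i/) fails the environment for rule 4, so it stays [l].
/i/ (between /l/ and /b/): in an unstressed syllable, so rule 3 applies → [ə].
/b/ (between /i/ and /d/): immediately after a vowel, so rule 2 applies → [β].
/d/ — between /b/ and /i/; rule 2 does not apply here → [d].
Rule 3 applies to /i/ (word-final: in an unstressed syllable) → [ə].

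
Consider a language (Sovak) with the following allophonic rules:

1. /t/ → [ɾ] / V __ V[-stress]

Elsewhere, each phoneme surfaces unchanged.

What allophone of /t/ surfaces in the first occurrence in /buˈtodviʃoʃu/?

/t/ (between /u/ and /o/) fails the environment for rule 1, so it stays [t].

[t]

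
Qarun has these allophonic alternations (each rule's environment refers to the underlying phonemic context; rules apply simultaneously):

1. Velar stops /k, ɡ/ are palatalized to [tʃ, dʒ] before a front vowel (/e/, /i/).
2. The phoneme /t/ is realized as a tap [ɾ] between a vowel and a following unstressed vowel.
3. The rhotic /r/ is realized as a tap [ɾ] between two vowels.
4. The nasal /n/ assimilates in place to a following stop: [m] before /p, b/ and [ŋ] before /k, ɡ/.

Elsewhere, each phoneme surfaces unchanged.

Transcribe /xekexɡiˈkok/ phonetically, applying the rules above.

[xetʃexdʒiˈkok]

/x/ — not in any rule's target class → [x].
/e/ (between /x/ and /k/) is unaffected → [e].
/k/ (between /e/ and /e/) occurs before a front vowel → [tʃ] by rule 1.
/e/ stays [e].
/x/ (between /e/ and /ɡ/): no rule targets it → [x].
/ɡ/ (between /x/ and /i/): before a front vowel, so rule 1 applies → [dʒ].
/i/ stays [i].
/k/ (between /i/ and /o/): rule 1 targets it, but not before a front vowel → unchanged [k].
/o/ — not in any rule's target class → [o].
/k/ (word-final): rule 1 targets it, but not before a front vowel → unchanged [k].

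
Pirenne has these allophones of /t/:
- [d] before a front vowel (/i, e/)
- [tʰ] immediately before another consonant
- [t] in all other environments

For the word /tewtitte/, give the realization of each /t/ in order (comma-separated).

[d], [d], [tʰ], [d]

Occurrence 1 (position 1): before a front vowel (/i, e/) → [d].
Occurrence 2 (position 4): before a front vowel (/i, e/) → [d].
Occurrence 3 (position 6): immediately before another consonant → [tʰ].
Occurrence 4 (position 7): before a front vowel (/i, e/) → [d].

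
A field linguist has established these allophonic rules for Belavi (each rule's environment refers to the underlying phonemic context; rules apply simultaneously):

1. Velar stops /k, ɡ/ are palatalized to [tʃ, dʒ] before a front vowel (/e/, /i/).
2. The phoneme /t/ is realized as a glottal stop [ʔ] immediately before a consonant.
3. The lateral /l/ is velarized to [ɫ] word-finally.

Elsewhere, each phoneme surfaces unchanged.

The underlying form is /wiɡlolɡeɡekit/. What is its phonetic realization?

/ɡ/ (between /i/ and /l/) fails the environment for rule 1, so it stays [ɡ].
/l/ (between /ɡ/ and /o/) is in the target of rule 3 but the environment (word-finally) is not met → [l].
/l/ — between /o/ and /ɡ/; rule 3 does not apply here → [l].
Rule 1 applies to /ɡ/ (between /l/ and /e/: before a front vowel) → [dʒ].
Rule 1 applies to /ɡ/ (between /e/ and /e/: before a front vowel) → [dʒ].
/k/ (between /e/ and /i/): before a front vowel, so rule 1 applies → [tʃ].
/t/ (word-final) fails the environment for rule 2, so it stays [t].

[wiɡloldʒedʒetʃit]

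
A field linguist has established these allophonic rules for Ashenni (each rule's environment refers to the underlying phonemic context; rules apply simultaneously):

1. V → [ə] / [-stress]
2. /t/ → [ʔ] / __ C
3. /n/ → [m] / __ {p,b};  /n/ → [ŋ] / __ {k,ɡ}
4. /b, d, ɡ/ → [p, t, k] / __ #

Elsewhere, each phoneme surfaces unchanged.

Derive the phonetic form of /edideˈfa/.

[ədədəˈfa]

/e/ (word-initial): in an unstressed syllable, so rule 1 applies → [ə].
/d/ (between /e/ and /i/): rule 4 targets it, but not word-finally → unchanged [d].
/i/ meets the environment for rule 1 (in an unstressed syllable) → [ə].
/d/ (between /i/ and /e/) fails the environment for rule 4, so it stays [d].
/e/ — between /d/ and /f/, in an unstressed syllable — surfaces as [ə] (rule 1).
/f/ (between /e/ and /a/) is unaffected → [f].
/a/ (word-final) fails the environment for rule 1, so it stays [a].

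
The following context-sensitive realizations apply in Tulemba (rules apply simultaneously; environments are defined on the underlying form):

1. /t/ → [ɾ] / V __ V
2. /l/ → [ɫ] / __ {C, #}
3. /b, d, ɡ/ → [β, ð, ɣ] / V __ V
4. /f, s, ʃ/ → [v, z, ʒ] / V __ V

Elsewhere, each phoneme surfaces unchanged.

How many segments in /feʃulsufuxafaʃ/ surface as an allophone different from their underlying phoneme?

4

Segments that undergo a rule: /ʃ/ → [ʒ] (rule 4); /l/ → [ɫ] (rule 2); /f/ → [v] (rule 4); /f/ → [v] (rule 4).
All other segments surface unchanged.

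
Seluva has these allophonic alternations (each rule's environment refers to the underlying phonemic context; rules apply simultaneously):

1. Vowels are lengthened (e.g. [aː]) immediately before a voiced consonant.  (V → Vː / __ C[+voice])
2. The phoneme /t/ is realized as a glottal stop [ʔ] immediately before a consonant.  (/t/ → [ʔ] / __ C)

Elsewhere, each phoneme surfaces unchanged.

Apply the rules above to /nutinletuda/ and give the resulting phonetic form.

/n/ — not in any rule's target class → [n].
/u/ (between /n/ and /t/): rule 1 targets it, but not before a voiced consonant → unchanged [u].
/t/ (between /u/ and /i/) is in the target of rule 2 but the environment (immediately before a consonant) is not met → [t].
/i/ (between /t/ and /n/): before a voiced consonant, so rule 1 applies → [iː].
/n/ (between /i/ and /l/) is unaffected → [n].
/l/ stays [l].
/e/ (between /l/ and /t/) is in the target of rule 1 but the environment (before a voiced consonant) is not met → [e].
/t/ (between /e/ and /u/) fails the environment for rule 2, so it stays [t].
/u/ — between /t/ and /d/, before a voiced consonant — surfaces as [uː] (rule 1).
/d/ (between /u/ and /a/): no rule targets it → [d].
/a/ (word-final) is in the target of rule 1 but the environment (before a voiced consonant) is not met → [a].

[nutiːnletuːda]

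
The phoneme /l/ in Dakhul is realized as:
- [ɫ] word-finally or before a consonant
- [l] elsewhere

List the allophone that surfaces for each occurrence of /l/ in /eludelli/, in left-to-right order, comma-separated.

Occurrence 1 (position 2): no conditioning environment matches → elsewhere allophone [l].
Occurrence 2 (position 6): word-finally or before a consonant → [ɫ].
Occurrence 3 (position 7): no conditioning environment matches → elsewhere allophone [l].

[l], [ɫ], [l]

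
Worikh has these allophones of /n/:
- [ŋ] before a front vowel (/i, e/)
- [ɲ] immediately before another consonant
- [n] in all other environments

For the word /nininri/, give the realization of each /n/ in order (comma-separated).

[ŋ], [ŋ], [ɲ]

Occurrence 1 (position 1): before a front vowel (/i, e/) → [ŋ].
Occurrence 2 (position 3): before a front vowel (/i, e/) → [ŋ].
Occurrence 3 (position 5): immediately before another consonant → [ɲ].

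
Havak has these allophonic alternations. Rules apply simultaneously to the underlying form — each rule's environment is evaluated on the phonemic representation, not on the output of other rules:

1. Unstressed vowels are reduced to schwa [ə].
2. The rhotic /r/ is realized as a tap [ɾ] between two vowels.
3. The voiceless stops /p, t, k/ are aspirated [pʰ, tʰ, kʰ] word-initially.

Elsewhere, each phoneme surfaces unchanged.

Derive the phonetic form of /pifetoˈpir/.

/p/ (word-initial): word-initially, so rule 3 applies → [pʰ].
/i/ (between /p/ and /f/) occurs in an unstressed syllable → [ə] by rule 1.
/f/ (between /i/ and /e/): no rule targets it → [f].
/e/ — between /f/ and /t/, in an unstressed syllable — surfaces as [ə] (rule 1).
/t/ (between /e/ and /o/): rule 3 targets it, but not word-initially → unchanged [t].
/o/ meets the environment for rule 1 (in an unstressed syllable) → [ə].
/p/ (between /o/ and /i/) is in the target of rule 3 but the environment (word-initially) is not met → [p].
/i/ (between /p/ and /r/) is in the target of rule 1 but the environment (in an unstressed syllable) is not met → [i].
/r/ (word-final) is in the target of rule 2 but the environment (between two vowels) is not met → [r].

[pʰəfətəˈpir]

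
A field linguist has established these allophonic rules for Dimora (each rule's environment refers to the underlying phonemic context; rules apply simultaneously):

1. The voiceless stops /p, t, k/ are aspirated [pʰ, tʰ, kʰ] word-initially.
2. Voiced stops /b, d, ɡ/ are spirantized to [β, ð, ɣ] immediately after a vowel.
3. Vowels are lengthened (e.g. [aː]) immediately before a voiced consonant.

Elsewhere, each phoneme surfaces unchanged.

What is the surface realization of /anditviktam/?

[aːnditviktaːm]

/a/ (word-initial) occurs before a voiced consonant → [aː] by rule 3.
/n/ (between /a/ and /d/): no rule targets it → [n].
/d/ (between /n/ and /i/): rule 2 targets it, but not immediately after a vowel → unchanged [d].
/i/ (between /d/ and /t/) is in the target of rule 3 but the environment (before a voiced consonant) is not met → [i].
/t/ — between /i/ and /v/; rule 1 does not apply here → [t].
/v/ (between /t/ and /i/) is unaffected → [v].
/i/ (between /v/ and /k/) is in the target of rule 3 but the environment (before a voiced consonant) is not met → [i].
/k/ (between /i/ and /t/): rule 1 targets it, but not word-initially → unchanged [k].
/t/ — between /k/ and /a/; rule 1 does not apply here → [t].
/a/ (between /t/ and /m/) occurs before a voiced consonant → [aː] by rule 3.
/m/ (word-final) is unaffected → [m].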